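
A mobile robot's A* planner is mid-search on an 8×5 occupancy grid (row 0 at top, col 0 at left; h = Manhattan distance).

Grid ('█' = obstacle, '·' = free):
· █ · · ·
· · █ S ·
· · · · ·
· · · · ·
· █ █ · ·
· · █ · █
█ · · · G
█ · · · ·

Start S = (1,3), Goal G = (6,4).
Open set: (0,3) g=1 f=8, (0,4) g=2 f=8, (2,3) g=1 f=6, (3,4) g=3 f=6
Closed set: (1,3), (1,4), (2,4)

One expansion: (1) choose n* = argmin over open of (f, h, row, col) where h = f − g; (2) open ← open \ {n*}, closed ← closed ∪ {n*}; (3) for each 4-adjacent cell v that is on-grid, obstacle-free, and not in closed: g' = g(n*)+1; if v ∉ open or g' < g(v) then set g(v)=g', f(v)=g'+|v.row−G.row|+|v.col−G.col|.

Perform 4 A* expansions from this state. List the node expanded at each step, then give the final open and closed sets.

order=[(3,4) → (4,4) → (2,3) → (3,3)]; open=[(0,3) g=1 f=8, (0,4) g=2 f=8, (2,2) g=2 f=8, (3,2) g=3 f=8, (4,3) g=3 f=6]; closed=[(1,3), (1,4), (2,3), (2,4), (3,3), (3,4), (4,4)]

step 1: expand (3,4) (f=6, h=3) → closed; open now [(0,3) g=1 f=8, (0,4) g=2 f=8, (2,3) g=1 f=6, (3,3) g=4 f=8, (4,4) g=4 f=6]
step 2: expand (4,4) (f=6, h=2) → closed; open now [(0,3) g=1 f=8, (0,4) g=2 f=8, (2,3) g=1 f=6, (3,3) g=4 f=8, (4,3) g=5 f=8]
step 3: expand (2,3) (f=6, h=5) → closed; open now [(0,3) g=1 f=8, (0,4) g=2 f=8, (2,2) g=2 f=8, (3,3) g=2 f=6, (4,3) g=5 f=8]
step 4: expand (3,3) (f=6, h=4) → closed; open now [(0,3) g=1 f=8, (0,4) g=2 f=8, (2,2) g=2 f=8, (3,2) g=3 f=8, (4,3) g=3 f=6]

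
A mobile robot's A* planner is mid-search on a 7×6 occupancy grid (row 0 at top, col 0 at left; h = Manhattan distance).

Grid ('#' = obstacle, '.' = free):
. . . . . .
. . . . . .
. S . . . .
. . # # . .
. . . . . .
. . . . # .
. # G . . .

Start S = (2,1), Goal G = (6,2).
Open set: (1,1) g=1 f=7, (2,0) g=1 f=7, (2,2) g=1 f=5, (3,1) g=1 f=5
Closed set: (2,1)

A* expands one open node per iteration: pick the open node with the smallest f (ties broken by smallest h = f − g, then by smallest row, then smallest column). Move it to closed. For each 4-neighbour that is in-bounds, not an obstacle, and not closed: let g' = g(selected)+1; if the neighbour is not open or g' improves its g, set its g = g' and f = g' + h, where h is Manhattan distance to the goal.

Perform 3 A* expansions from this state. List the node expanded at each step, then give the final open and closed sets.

order=[(2,2) → (3,1) → (4,1)]; open=[(1,1) g=1 f=7, (1,2) g=2 f=7, (2,0) g=1 f=7, (2,3) g=2 f=7, (3,0) g=2 f=7, (4,0) g=3 f=7, (4,2) g=3 f=5, (5,1) g=3 f=5]; closed=[(2,1), (2,2), (3,1), (4,1)]

step 1: expand (2,2) (f=5, h=4) → closed; open now [(1,1) g=1 f=7, (1,2) g=2 f=7, (2,0) g=1 f=7, (2,3) g=2 f=7, (3,1) g=1 f=5]
step 2: expand (3,1) (f=5, h=4) → closed; open now [(1,1) g=1 f=7, (1,2) g=2 f=7, (2,0) g=1 f=7, (2,3) g=2 f=7, (3,0) g=2 f=7, (4,1) g=2 f=5]
step 3: expand (4,1) (f=5, h=3) → closed; open now [(1,1) g=1 f=7, (1,2) g=2 f=7, (2,0) g=1 f=7, (2,3) g=2 f=7, (3,0) g=2 f=7, (4,0) g=3 f=7, (4,2) g=3 f=5, (5,1) g=3 f=5]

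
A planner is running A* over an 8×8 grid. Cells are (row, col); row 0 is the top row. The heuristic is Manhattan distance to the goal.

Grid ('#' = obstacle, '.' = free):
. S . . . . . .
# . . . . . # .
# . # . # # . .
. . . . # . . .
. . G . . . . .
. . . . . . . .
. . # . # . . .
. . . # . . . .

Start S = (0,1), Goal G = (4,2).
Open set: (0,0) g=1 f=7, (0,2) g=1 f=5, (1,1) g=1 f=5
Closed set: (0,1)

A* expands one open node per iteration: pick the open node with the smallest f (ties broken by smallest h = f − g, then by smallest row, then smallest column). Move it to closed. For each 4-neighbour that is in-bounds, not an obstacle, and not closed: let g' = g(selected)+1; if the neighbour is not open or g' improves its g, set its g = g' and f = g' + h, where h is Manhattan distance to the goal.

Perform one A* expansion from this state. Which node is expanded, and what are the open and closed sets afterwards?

step 1: expand (0,2) (f=5, h=4) → closed; open now [(0,0) g=1 f=7, (0,3) g=2 f=7, (1,1) g=1 f=5, (1,2) g=2 f=5]

expanded=(0,2); open=[(0,0) g=1 f=7, (0,3) g=2 f=7, (1,1) g=1 f=5, (1,2) g=2 f=5]; closed=[(0,1), (0,2)]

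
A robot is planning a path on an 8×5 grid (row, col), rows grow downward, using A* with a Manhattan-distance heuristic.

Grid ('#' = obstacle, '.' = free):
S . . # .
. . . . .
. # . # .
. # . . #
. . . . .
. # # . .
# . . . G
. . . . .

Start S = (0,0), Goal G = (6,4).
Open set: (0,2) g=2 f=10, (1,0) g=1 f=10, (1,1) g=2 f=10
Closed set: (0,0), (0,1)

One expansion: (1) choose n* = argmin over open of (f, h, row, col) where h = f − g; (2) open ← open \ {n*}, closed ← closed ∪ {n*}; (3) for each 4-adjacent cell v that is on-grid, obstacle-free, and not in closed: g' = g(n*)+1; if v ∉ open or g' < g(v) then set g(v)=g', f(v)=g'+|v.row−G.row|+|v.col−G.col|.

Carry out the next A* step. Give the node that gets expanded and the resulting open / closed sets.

expanded=(0,2); open=[(1,0) g=1 f=10, (1,1) g=2 f=10, (1,2) g=3 f=10]; closed=[(0,0), (0,1), (0,2)]

step 1: expand (0,2) (f=10, h=8) → closed; open now [(1,0) g=1 f=10, (1,1) g=2 f=10, (1,2) g=3 f=10]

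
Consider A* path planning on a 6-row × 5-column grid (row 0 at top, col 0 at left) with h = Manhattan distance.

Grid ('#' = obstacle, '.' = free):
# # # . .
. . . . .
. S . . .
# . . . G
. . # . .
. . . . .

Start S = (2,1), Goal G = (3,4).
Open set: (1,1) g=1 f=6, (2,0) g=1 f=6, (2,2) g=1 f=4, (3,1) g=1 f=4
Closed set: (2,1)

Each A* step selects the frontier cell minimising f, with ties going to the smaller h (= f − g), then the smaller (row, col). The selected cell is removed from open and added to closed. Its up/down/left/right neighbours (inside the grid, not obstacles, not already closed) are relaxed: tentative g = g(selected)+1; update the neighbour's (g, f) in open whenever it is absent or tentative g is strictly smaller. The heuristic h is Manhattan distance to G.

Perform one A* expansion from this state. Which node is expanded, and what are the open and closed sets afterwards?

step 1: expand (2,2) (f=4, h=3) → closed; open now [(1,1) g=1 f=6, (1,2) g=2 f=6, (2,0) g=1 f=6, (2,3) g=2 f=4, (3,1) g=1 f=4, (3,2) g=2 f=4]

expanded=(2,2); open=[(1,1) g=1 f=6, (1,2) g=2 f=6, (2,0) g=1 f=6, (2,3) g=2 f=4, (3,1) g=1 f=4, (3,2) g=2 f=4]; closed=[(2,1), (2,2)]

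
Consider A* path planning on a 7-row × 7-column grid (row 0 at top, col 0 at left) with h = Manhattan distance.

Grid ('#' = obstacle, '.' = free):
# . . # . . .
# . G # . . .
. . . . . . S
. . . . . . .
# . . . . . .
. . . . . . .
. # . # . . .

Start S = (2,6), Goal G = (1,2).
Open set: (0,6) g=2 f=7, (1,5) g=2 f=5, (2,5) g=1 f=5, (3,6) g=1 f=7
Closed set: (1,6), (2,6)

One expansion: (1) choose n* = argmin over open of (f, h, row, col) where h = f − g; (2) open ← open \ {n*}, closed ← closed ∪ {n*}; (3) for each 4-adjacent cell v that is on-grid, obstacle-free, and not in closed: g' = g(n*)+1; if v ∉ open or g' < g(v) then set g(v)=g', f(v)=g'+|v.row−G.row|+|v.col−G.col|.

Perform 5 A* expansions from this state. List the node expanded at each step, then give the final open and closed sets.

order=[(1,5) → (1,4) → (2,5) → (2,4) → (2,3)]; open=[(0,4) g=4 f=7, (0,5) g=3 f=7, (0,6) g=2 f=7, (2,2) g=4 f=5, (3,3) g=4 f=7, (3,4) g=3 f=7, (3,5) g=2 f=7, (3,6) g=1 f=7]; closed=[(1,4), (1,5), (1,6), (2,3), (2,4), (2,5), (2,6)]

step 1: expand (1,5) (f=5, h=3) → closed; open now [(0,5) g=3 f=7, (0,6) g=2 f=7, (1,4) g=3 f=5, (2,5) g=1 f=5, (3,6) g=1 f=7]
step 2: expand (1,4) (f=5, h=2) → closed; open now [(0,4) g=4 f=7, (0,5) g=3 f=7, (0,6) g=2 f=7, (2,4) g=4 f=7, (2,5) g=1 f=5, (3,6) g=1 f=7]
step 3: expand (2,5) (f=5, h=4) → closed; open now [(0,4) g=4 f=7, (0,5) g=3 f=7, (0,6) g=2 f=7, (2,4) g=2 f=5, (3,5) g=2 f=7, (3,6) g=1 f=7]
step 4: expand (2,4) (f=5, h=3) → closed; open now [(0,4) g=4 f=7, (0,5) g=3 f=7, (0,6) g=2 f=7, (2,3) g=3 f=5, (3,4) g=3 f=7, (3,5) g=2 f=7, (3,6) g=1 f=7]
step 5: expand (2,3) (f=5, h=2) → closed; open now [(0,4) g=4 f=7, (0,5) g=3 f=7, (0,6) g=2 f=7, (2,2) g=4 f=5, (3,3) g=4 f=7, (3,4) g=3 f=7, (3,5) g=2 f=7, (3,6) g=1 f=7]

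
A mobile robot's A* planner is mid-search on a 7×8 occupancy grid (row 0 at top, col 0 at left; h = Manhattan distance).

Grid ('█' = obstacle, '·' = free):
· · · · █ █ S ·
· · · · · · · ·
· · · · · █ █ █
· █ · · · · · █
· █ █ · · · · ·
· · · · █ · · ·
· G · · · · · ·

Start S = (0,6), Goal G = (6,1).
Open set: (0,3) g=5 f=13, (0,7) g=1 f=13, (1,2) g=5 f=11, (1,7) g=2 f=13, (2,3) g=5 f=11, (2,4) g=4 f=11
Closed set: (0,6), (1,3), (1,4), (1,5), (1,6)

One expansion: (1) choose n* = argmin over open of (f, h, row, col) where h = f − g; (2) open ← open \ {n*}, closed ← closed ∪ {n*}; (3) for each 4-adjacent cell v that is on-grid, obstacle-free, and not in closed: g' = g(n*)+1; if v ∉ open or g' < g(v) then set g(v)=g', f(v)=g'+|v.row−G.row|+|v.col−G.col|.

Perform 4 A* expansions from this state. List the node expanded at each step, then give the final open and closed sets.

step 1: expand (1,2) (f=11, h=6) → closed; open now [(0,2) g=6 f=13, (0,3) g=5 f=13, (0,7) g=1 f=13, (1,1) g=6 f=11, (1,7) g=2 f=13, (2,2) g=6 f=11, (2,3) g=5 f=11, (2,4) g=4 f=11]
step 2: expand (1,1) (f=11, h=5) → closed; open now [(0,1) g=7 f=13, (0,2) g=6 f=13, (0,3) g=5 f=13, (0,7) g=1 f=13, (1,0) g=7 f=13, (1,7) g=2 f=13, (2,1) g=7 f=11, (2,2) g=6 f=11, (2,3) g=5 f=11, (2,4) g=4 f=11]
step 3: expand (2,1) (f=11, h=4) → closed; open now [(0,1) g=7 f=13, (0,2) g=6 f=13, (0,3) g=5 f=13, (0,7) g=1 f=13, (1,0) g=7 f=13, (1,7) g=2 f=13, (2,0) g=8 f=13, (2,2) g=6 f=11, (2,3) g=5 f=11, (2,4) g=4 f=11]
step 4: expand (2,2) (f=11, h=5) → closed; open now [(0,1) g=7 f=13, (0,2) g=6 f=13, (0,3) g=5 f=13, (0,7) g=1 f=13, (1,0) g=7 f=13, (1,7) g=2 f=13, (2,0) g=8 f=13, (2,3) g=5 f=11, (2,4) g=4 f=11, (3,2) g=7 f=11]

order=[(1,2) → (1,1) → (2,1) → (2,2)]; open=[(0,1) g=7 f=13, (0,2) g=6 f=13, (0,3) g=5 f=13, (0,7) g=1 f=13, (1,0) g=7 f=13, (1,7) g=2 f=13, (2,0) g=8 f=13, (2,3) g=5 f=11, (2,4) g=4 f=11, (3,2) g=7 f=11]; closed=[(0,6), (1,1), (1,2), (1,3), (1,4), (1,5), (1,6), (2,1), (2,2)]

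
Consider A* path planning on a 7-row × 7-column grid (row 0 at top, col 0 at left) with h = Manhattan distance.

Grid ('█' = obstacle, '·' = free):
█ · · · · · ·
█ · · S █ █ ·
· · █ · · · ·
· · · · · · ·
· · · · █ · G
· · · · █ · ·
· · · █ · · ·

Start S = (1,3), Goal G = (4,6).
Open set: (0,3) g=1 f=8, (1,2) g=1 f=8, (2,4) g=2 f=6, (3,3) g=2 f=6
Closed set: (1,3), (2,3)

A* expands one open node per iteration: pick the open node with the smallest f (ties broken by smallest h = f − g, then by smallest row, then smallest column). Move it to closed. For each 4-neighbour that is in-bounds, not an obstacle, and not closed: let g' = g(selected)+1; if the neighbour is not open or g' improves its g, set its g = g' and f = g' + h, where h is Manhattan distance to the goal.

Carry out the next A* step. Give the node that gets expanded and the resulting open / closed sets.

expanded=(2,4); open=[(0,3) g=1 f=8, (1,2) g=1 f=8, (2,5) g=3 f=6, (3,3) g=2 f=6, (3,4) g=3 f=6]; closed=[(1,3), (2,3), (2,4)]

step 1: expand (2,4) (f=6, h=4) → closed; open now [(0,3) g=1 f=8, (1,2) g=1 f=8, (2,5) g=3 f=6, (3,3) g=2 f=6, (3,4) g=3 f=6]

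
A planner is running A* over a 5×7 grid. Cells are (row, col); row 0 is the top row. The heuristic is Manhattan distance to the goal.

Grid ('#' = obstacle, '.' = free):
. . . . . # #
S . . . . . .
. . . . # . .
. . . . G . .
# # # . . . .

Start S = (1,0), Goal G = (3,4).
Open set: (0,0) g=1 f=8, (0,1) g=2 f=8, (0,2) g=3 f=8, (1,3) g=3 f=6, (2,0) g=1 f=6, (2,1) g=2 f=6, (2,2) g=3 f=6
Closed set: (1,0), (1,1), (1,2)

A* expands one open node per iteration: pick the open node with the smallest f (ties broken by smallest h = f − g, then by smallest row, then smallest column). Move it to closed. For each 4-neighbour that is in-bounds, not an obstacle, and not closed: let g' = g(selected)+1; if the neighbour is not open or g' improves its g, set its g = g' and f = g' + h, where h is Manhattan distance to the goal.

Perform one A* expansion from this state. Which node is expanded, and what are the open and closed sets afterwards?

expanded=(1,3); open=[(0,0) g=1 f=8, (0,1) g=2 f=8, (0,2) g=3 f=8, (0,3) g=4 f=8, (1,4) g=4 f=6, (2,0) g=1 f=6, (2,1) g=2 f=6, (2,2) g=3 f=6, (2,3) g=4 f=6]; closed=[(1,0), (1,1), (1,2), (1,3)]

step 1: expand (1,3) (f=6, h=3) → closed; open now [(0,0) g=1 f=8, (0,1) g=2 f=8, (0,2) g=3 f=8, (0,3) g=4 f=8, (1,4) g=4 f=6, (2,0) g=1 f=6, (2,1) g=2 f=6, (2,2) g=3 f=6, (2,3) g=4 f=6]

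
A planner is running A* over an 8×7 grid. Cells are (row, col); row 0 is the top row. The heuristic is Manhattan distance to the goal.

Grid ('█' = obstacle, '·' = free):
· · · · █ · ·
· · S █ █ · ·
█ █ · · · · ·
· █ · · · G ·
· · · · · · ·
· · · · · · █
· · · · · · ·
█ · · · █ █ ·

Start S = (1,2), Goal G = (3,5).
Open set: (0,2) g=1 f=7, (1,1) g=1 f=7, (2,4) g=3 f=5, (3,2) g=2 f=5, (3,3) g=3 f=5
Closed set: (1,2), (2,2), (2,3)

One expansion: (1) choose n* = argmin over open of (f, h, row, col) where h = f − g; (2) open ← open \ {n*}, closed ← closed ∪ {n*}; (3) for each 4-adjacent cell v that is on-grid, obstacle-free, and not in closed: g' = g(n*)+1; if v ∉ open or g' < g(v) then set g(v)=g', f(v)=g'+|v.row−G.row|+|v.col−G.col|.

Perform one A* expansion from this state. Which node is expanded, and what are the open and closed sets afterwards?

expanded=(2,4); open=[(0,2) g=1 f=7, (1,1) g=1 f=7, (2,5) g=4 f=5, (3,2) g=2 f=5, (3,3) g=3 f=5, (3,4) g=4 f=5]; closed=[(1,2), (2,2), (2,3), (2,4)]

step 1: expand (2,4) (f=5, h=2) → closed; open now [(0,2) g=1 f=7, (1,1) g=1 f=7, (2,5) g=4 f=5, (3,2) g=2 f=5, (3,3) g=3 f=5, (3,4) g=4 f=5]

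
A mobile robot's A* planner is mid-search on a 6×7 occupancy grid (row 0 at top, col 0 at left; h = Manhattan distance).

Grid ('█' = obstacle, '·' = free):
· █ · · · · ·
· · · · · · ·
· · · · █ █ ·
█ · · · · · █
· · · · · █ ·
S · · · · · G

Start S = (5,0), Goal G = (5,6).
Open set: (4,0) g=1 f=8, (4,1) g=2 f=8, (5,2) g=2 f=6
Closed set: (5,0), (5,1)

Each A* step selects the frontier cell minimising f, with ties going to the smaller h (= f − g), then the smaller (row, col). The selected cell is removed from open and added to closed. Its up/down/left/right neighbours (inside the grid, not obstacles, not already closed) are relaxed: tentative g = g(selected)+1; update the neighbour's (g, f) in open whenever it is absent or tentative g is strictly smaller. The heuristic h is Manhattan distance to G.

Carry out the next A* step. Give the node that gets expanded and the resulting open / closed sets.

step 1: expand (5,2) (f=6, h=4) → closed; open now [(4,0) g=1 f=8, (4,1) g=2 f=8, (4,2) g=3 f=8, (5,3) g=3 f=6]

expanded=(5,2); open=[(4,0) g=1 f=8, (4,1) g=2 f=8, (4,2) g=3 f=8, (5,3) g=3 f=6]; closed=[(5,0), (5,1), (5,2)]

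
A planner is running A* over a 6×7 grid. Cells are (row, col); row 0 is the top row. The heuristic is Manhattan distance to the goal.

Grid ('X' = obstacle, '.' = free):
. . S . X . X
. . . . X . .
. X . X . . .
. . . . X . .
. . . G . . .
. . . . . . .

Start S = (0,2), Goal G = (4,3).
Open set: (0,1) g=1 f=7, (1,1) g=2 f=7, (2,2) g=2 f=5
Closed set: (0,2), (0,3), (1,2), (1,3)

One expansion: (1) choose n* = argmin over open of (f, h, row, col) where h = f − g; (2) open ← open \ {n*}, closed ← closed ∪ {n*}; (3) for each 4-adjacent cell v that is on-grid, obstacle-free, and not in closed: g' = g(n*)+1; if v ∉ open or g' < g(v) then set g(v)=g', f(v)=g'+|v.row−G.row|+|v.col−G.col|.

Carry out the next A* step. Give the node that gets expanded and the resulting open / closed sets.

step 1: expand (2,2) (f=5, h=3) → closed; open now [(0,1) g=1 f=7, (1,1) g=2 f=7, (3,2) g=3 f=5]

expanded=(2,2); open=[(0,1) g=1 f=7, (1,1) g=2 f=7, (3,2) g=3 f=5]; closed=[(0,2), (0,3), (1,2), (1,3), (2,2)]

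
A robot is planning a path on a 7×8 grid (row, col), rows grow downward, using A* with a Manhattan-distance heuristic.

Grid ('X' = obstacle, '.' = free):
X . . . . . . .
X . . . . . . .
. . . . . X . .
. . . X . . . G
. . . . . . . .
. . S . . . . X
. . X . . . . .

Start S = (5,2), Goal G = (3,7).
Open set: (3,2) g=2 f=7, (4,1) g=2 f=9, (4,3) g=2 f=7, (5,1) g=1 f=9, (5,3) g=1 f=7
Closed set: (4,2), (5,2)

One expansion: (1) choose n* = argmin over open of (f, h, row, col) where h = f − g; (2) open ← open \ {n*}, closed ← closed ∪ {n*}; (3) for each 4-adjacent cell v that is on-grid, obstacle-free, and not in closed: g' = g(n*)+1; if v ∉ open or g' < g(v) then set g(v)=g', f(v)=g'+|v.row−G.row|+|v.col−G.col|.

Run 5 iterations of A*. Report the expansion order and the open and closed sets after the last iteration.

step 1: expand (3,2) (f=7, h=5) → closed; open now [(2,2) g=3 f=9, (3,1) g=3 f=9, (4,1) g=2 f=9, (4,3) g=2 f=7, (5,1) g=1 f=9, (5,3) g=1 f=7]
step 2: expand (4,3) (f=7, h=5) → closed; open now [(2,2) g=3 f=9, (3,1) g=3 f=9, (4,1) g=2 f=9, (4,4) g=3 f=7, (5,1) g=1 f=9, (5,3) g=1 f=7]
step 3: expand (4,4) (f=7, h=4) → closed; open now [(2,2) g=3 f=9, (3,1) g=3 f=9, (3,4) g=4 f=7, (4,1) g=2 f=9, (4,5) g=4 f=7, (5,1) g=1 f=9, (5,3) g=1 f=7, (5,4) g=4 f=9]
step 4: expand (3,4) (f=7, h=3) → closed; open now [(2,2) g=3 f=9, (2,4) g=5 f=9, (3,1) g=3 f=9, (3,5) g=5 f=7, (4,1) g=2 f=9, (4,5) g=4 f=7, (5,1) g=1 f=9, (5,3) g=1 f=7, (5,4) g=4 f=9]
step 5: expand (3,5) (f=7, h=2) → closed; open now [(2,2) g=3 f=9, (2,4) g=5 f=9, (3,1) g=3 f=9, (3,6) g=6 f=7, (4,1) g=2 f=9, (4,5) g=4 f=7, (5,1) g=1 f=9, (5,3) g=1 f=7, (5,4) g=4 f=9]

order=[(3,2) → (4,3) → (4,4) → (3,4) → (3,5)]; open=[(2,2) g=3 f=9, (2,4) g=5 f=9, (3,1) g=3 f=9, (3,6) g=6 f=7, (4,1) g=2 f=9, (4,5) g=4 f=7, (5,1) g=1 f=9, (5,3) g=1 f=7, (5,4) g=4 f=9]; closed=[(3,2), (3,4), (3,5), (4,2), (4,3), (4,4), (5,2)]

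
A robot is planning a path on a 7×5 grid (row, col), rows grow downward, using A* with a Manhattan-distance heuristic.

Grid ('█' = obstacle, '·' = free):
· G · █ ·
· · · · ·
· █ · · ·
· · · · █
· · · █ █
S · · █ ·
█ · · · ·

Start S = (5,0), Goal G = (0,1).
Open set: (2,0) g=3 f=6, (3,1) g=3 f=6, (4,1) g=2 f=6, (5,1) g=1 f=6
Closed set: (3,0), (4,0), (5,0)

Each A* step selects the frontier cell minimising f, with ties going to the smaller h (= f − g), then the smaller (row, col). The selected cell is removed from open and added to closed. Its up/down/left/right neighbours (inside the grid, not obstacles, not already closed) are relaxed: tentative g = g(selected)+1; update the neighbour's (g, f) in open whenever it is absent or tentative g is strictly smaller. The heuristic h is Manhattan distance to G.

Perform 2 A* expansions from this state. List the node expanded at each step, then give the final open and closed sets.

order=[(2,0) → (1,0)]; open=[(0,0) g=5 f=6, (1,1) g=5 f=6, (3,1) g=3 f=6, (4,1) g=2 f=6, (5,1) g=1 f=6]; closed=[(1,0), (2,0), (3,0), (4,0), (5,0)]

step 1: expand (2,0) (f=6, h=3) → closed; open now [(1,0) g=4 f=6, (3,1) g=3 f=6, (4,1) g=2 f=6, (5,1) g=1 f=6]
step 2: expand (1,0) (f=6, h=2) → closed; open now [(0,0) g=5 f=6, (1,1) g=5 f=6, (3,1) g=3 f=6, (4,1) g=2 f=6, (5,1) g=1 f=6]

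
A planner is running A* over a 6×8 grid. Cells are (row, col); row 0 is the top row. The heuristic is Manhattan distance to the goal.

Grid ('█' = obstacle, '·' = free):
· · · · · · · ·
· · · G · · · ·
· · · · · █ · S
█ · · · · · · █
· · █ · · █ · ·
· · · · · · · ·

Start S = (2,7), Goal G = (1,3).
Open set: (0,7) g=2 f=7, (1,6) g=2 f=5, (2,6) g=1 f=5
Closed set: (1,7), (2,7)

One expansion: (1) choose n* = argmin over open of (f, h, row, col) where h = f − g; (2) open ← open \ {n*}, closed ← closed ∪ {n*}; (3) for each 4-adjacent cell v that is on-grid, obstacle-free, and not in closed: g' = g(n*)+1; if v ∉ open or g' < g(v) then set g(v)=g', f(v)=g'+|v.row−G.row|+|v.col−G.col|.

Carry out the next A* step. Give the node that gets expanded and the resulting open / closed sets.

expanded=(1,6); open=[(0,6) g=3 f=7, (0,7) g=2 f=7, (1,5) g=3 f=5, (2,6) g=1 f=5]; closed=[(1,6), (1,7), (2,7)]

step 1: expand (1,6) (f=5, h=3) → closed; open now [(0,6) g=3 f=7, (0,7) g=2 f=7, (1,5) g=3 f=5, (2,6) g=1 f=5]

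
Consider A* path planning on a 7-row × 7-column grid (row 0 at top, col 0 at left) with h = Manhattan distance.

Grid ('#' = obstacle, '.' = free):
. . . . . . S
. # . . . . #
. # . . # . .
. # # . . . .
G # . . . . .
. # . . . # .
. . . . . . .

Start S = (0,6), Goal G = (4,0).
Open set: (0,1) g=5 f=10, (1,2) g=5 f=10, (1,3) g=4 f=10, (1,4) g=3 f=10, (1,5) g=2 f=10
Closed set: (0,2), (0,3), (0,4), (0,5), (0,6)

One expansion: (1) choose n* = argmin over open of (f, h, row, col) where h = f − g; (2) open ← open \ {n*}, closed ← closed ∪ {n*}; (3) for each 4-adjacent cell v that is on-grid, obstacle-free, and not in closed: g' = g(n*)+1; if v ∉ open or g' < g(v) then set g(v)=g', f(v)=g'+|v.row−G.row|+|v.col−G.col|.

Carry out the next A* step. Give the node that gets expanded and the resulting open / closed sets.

step 1: expand (0,1) (f=10, h=5) → closed; open now [(0,0) g=6 f=10, (1,2) g=5 f=10, (1,3) g=4 f=10, (1,4) g=3 f=10, (1,5) g=2 f=10]

expanded=(0,1); open=[(0,0) g=6 f=10, (1,2) g=5 f=10, (1,3) g=4 f=10, (1,4) g=3 f=10, (1,5) g=2 f=10]; closed=[(0,1), (0,2), (0,3), (0,4), (0,5), (0,6)]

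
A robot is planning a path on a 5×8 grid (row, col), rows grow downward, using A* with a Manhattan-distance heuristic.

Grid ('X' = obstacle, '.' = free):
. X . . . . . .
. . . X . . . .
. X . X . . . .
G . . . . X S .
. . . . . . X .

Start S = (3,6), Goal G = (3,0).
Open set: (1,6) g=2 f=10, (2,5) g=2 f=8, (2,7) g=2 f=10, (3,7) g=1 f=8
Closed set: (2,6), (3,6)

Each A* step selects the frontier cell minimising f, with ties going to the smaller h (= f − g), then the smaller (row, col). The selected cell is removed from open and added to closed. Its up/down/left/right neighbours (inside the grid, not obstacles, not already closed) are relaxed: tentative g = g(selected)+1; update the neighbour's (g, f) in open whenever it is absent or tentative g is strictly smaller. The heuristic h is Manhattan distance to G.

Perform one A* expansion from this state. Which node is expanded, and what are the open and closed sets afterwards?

expanded=(2,5); open=[(1,5) g=3 f=10, (1,6) g=2 f=10, (2,4) g=3 f=8, (2,7) g=2 f=10, (3,7) g=1 f=8]; closed=[(2,5), (2,6), (3,6)]

step 1: expand (2,5) (f=8, h=6) → closed; open now [(1,5) g=3 f=10, (1,6) g=2 f=10, (2,4) g=3 f=8, (2,7) g=2 f=10, (3,7) g=1 f=8]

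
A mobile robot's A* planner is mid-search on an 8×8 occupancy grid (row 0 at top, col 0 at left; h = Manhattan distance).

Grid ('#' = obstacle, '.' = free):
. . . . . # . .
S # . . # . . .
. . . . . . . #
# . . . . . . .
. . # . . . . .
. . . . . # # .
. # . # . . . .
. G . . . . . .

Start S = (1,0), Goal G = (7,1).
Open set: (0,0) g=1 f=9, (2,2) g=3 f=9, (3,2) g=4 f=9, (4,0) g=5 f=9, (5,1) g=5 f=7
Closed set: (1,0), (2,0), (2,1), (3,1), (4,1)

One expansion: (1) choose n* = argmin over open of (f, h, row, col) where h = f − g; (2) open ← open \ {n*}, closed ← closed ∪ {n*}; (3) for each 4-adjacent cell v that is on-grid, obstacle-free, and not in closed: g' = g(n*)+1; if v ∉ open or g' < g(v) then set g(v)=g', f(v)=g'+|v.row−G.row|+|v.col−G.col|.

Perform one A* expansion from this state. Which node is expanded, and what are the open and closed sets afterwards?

expanded=(5,1); open=[(0,0) g=1 f=9, (2,2) g=3 f=9, (3,2) g=4 f=9, (4,0) g=5 f=9, (5,0) g=6 f=9, (5,2) g=6 f=9]; closed=[(1,0), (2,0), (2,1), (3,1), (4,1), (5,1)]

step 1: expand (5,1) (f=7, h=2) → closed; open now [(0,0) g=1 f=9, (2,2) g=3 f=9, (3,2) g=4 f=9, (4,0) g=5 f=9, (5,0) g=6 f=9, (5,2) g=6 f=9]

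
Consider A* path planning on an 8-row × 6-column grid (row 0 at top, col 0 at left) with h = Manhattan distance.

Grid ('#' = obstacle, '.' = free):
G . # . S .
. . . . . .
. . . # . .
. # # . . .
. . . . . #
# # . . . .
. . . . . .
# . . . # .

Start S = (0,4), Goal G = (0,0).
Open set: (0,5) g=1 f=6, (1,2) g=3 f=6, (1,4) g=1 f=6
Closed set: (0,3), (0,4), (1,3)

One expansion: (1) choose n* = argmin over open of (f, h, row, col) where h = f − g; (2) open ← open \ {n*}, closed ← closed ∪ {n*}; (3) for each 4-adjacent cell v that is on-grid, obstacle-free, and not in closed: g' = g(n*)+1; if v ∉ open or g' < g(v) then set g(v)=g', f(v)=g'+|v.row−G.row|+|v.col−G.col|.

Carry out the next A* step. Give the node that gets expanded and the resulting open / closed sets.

step 1: expand (1,2) (f=6, h=3) → closed; open now [(0,5) g=1 f=6, (1,1) g=4 f=6, (1,4) g=1 f=6, (2,2) g=4 f=8]

expanded=(1,2); open=[(0,5) g=1 f=6, (1,1) g=4 f=6, (1,4) g=1 f=6, (2,2) g=4 f=8]; closed=[(0,3), (0,4), (1,2), (1,3)]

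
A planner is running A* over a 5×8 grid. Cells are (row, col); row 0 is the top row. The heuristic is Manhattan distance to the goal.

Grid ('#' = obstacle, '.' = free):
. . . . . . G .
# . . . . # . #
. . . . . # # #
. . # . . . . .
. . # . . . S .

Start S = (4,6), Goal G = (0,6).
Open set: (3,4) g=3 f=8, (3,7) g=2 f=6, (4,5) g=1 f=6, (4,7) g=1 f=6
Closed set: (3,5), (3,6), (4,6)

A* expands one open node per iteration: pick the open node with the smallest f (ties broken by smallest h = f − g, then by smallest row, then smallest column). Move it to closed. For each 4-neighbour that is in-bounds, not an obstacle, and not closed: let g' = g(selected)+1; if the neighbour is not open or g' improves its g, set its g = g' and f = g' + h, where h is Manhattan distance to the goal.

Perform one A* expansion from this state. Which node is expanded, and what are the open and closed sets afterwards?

step 1: expand (3,7) (f=6, h=4) → closed; open now [(3,4) g=3 f=8, (4,5) g=1 f=6, (4,7) g=1 f=6]

expanded=(3,7); open=[(3,4) g=3 f=8, (4,5) g=1 f=6, (4,7) g=1 f=6]; closed=[(3,5), (3,6), (3,7), (4,6)]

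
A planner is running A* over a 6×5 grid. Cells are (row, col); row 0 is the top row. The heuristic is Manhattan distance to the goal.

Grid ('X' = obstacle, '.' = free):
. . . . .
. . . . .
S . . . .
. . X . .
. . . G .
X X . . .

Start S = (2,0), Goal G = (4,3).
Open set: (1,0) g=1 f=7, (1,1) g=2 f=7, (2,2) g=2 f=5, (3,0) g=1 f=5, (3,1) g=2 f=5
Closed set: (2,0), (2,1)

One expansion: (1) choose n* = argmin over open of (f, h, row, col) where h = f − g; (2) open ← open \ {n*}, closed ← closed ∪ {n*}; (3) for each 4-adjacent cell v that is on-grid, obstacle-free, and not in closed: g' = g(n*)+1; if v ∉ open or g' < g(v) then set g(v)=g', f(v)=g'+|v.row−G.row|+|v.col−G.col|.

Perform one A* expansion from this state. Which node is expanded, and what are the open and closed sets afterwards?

step 1: expand (2,2) (f=5, h=3) → closed; open now [(1,0) g=1 f=7, (1,1) g=2 f=7, (1,2) g=3 f=7, (2,3) g=3 f=5, (3,0) g=1 f=5, (3,1) g=2 f=5]

expanded=(2,2); open=[(1,0) g=1 f=7, (1,1) g=2 f=7, (1,2) g=3 f=7, (2,3) g=3 f=5, (3,0) g=1 f=5, (3,1) g=2 f=5]; closed=[(2,0), (2,1), (2,2)]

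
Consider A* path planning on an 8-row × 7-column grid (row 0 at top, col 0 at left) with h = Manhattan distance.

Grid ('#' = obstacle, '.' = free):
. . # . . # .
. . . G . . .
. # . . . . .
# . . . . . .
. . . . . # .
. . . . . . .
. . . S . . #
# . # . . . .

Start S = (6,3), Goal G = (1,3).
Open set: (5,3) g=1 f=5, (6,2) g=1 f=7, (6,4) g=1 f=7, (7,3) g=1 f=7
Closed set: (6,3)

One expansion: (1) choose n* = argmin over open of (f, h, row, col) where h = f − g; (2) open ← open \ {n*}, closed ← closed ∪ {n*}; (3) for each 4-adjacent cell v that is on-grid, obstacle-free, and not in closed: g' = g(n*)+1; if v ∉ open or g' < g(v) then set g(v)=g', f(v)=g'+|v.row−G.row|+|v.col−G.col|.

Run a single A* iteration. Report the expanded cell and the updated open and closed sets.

expanded=(5,3); open=[(4,3) g=2 f=5, (5,2) g=2 f=7, (5,4) g=2 f=7, (6,2) g=1 f=7, (6,4) g=1 f=7, (7,3) g=1 f=7]; closed=[(5,3), (6,3)]

step 1: expand (5,3) (f=5, h=4) → closed; open now [(4,3) g=2 f=5, (5,2) g=2 f=7, (5,4) g=2 f=7, (6,2) g=1 f=7, (6,4) g=1 f=7, (7,3) g=1 f=7]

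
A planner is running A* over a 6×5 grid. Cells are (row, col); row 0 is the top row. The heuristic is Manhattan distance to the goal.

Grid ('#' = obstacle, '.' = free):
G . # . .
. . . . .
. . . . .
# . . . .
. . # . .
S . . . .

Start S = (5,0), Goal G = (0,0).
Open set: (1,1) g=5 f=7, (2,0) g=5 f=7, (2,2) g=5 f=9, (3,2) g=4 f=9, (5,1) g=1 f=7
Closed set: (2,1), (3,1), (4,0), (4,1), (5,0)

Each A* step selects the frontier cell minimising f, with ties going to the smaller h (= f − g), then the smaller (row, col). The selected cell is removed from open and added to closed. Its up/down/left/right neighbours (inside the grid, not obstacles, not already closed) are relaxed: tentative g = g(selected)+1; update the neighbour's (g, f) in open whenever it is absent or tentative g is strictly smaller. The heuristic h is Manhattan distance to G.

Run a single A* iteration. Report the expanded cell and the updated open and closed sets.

expanded=(1,1); open=[(0,1) g=6 f=7, (1,0) g=6 f=7, (1,2) g=6 f=9, (2,0) g=5 f=7, (2,2) g=5 f=9, (3,2) g=4 f=9, (5,1) g=1 f=7]; closed=[(1,1), (2,1), (3,1), (4,0), (4,1), (5,0)]

step 1: expand (1,1) (f=7, h=2) → closed; open now [(0,1) g=6 f=7, (1,0) g=6 f=7, (1,2) g=6 f=9, (2,0) g=5 f=7, (2,2) g=5 f=9, (3,2) g=4 f=9, (5,1) g=1 f=7]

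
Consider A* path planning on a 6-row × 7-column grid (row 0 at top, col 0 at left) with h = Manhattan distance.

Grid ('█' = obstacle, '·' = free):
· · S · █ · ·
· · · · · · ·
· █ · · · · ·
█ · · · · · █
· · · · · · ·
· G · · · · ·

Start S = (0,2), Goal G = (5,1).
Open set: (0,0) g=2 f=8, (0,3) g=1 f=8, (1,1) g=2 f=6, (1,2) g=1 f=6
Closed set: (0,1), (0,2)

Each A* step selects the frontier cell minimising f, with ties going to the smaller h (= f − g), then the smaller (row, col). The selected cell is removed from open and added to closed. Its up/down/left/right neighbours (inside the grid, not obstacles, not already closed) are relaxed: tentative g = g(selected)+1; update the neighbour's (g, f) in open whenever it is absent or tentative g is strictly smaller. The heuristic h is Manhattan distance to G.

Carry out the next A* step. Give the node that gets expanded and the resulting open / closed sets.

step 1: expand (1,1) (f=6, h=4) → closed; open now [(0,0) g=2 f=8, (0,3) g=1 f=8, (1,0) g=3 f=8, (1,2) g=1 f=6]

expanded=(1,1); open=[(0,0) g=2 f=8, (0,3) g=1 f=8, (1,0) g=3 f=8, (1,2) g=1 f=6]; closed=[(0,1), (0,2), (1,1)]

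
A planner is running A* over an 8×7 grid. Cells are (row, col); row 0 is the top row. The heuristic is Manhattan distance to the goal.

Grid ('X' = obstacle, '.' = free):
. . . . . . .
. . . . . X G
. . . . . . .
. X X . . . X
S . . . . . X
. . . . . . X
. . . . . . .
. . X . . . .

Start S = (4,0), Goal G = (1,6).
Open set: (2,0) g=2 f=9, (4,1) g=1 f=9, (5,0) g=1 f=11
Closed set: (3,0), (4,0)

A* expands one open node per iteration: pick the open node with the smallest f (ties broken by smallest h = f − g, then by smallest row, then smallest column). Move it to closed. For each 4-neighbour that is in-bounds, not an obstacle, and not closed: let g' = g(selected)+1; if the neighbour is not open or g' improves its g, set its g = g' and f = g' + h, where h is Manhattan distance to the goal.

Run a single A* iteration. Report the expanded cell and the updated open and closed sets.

step 1: expand (2,0) (f=9, h=7) → closed; open now [(1,0) g=3 f=9, (2,1) g=3 f=9, (4,1) g=1 f=9, (5,0) g=1 f=11]

expanded=(2,0); open=[(1,0) g=3 f=9, (2,1) g=3 f=9, (4,1) g=1 f=9, (5,0) g=1 f=11]; closed=[(2,0), (3,0), (4,0)]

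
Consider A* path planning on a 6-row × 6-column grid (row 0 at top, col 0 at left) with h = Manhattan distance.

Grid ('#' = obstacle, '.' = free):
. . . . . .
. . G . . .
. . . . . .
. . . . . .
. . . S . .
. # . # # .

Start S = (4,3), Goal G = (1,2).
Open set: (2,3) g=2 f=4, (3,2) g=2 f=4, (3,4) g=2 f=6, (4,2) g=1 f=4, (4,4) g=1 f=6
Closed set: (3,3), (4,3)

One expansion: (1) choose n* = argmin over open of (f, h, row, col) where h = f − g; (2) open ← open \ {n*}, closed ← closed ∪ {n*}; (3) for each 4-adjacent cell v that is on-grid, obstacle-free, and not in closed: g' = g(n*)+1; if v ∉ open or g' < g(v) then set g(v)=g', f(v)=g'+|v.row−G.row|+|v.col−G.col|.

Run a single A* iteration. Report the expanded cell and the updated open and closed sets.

expanded=(2,3); open=[(1,3) g=3 f=4, (2,2) g=3 f=4, (2,4) g=3 f=6, (3,2) g=2 f=4, (3,4) g=2 f=6, (4,2) g=1 f=4, (4,4) g=1 f=6]; closed=[(2,3), (3,3), (4,3)]

step 1: expand (2,3) (f=4, h=2) → closed; open now [(1,3) g=3 f=4, (2,2) g=3 f=4, (2,4) g=3 f=6, (3,2) g=2 f=4, (3,4) g=2 f=6, (4,2) g=1 f=4, (4,4) g=1 f=6]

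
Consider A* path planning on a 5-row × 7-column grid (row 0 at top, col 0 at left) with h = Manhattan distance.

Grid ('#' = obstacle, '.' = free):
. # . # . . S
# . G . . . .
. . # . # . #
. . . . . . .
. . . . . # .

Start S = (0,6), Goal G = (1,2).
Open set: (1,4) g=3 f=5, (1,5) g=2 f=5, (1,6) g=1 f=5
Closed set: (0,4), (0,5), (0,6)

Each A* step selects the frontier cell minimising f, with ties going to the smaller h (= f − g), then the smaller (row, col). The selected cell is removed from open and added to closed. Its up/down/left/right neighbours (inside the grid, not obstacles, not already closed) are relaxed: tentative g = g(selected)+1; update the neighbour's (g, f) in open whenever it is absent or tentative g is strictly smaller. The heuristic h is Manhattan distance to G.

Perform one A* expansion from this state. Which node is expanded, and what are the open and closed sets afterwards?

expanded=(1,4); open=[(1,3) g=4 f=5, (1,5) g=2 f=5, (1,6) g=1 f=5]; closed=[(0,4), (0,5), (0,6), (1,4)]

step 1: expand (1,4) (f=5, h=2) → closed; open now [(1,3) g=4 f=5, (1,5) g=2 f=5, (1,6) g=1 f=5]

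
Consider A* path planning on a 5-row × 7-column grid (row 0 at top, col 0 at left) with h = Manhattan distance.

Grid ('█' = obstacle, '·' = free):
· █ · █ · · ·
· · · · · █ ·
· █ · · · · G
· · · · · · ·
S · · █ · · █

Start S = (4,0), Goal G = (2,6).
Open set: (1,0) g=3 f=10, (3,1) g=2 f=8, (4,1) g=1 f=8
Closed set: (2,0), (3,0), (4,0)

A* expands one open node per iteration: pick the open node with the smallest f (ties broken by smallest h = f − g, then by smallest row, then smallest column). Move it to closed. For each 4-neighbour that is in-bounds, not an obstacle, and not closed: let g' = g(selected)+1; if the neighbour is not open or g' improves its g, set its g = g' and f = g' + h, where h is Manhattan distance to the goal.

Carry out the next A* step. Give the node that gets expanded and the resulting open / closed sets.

step 1: expand (3,1) (f=8, h=6) → closed; open now [(1,0) g=3 f=10, (3,2) g=3 f=8, (4,1) g=1 f=8]

expanded=(3,1); open=[(1,0) g=3 f=10, (3,2) g=3 f=8, (4,1) g=1 f=8]; closed=[(2,0), (3,0), (3,1), (4,0)]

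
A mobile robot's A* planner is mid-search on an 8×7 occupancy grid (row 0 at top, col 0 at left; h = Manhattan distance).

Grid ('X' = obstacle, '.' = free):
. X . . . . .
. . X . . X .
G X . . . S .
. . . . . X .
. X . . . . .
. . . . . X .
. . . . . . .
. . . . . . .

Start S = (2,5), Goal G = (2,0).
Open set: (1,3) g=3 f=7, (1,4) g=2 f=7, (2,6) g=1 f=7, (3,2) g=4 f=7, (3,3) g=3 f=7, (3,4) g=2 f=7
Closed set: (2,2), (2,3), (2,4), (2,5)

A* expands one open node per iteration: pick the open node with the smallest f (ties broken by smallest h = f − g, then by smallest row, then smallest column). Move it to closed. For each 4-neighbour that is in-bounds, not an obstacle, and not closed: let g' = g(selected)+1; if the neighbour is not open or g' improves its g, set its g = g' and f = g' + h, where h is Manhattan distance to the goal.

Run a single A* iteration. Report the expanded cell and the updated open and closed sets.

step 1: expand (3,2) (f=7, h=3) → closed; open now [(1,3) g=3 f=7, (1,4) g=2 f=7, (2,6) g=1 f=7, (3,1) g=5 f=7, (3,3) g=3 f=7, (3,4) g=2 f=7, (4,2) g=5 f=9]

expanded=(3,2); open=[(1,3) g=3 f=7, (1,4) g=2 f=7, (2,6) g=1 f=7, (3,1) g=5 f=7, (3,3) g=3 f=7, (3,4) g=2 f=7, (4,2) g=5 f=9]; closed=[(2,2), (2,3), (2,4), (2,5), (3,2)]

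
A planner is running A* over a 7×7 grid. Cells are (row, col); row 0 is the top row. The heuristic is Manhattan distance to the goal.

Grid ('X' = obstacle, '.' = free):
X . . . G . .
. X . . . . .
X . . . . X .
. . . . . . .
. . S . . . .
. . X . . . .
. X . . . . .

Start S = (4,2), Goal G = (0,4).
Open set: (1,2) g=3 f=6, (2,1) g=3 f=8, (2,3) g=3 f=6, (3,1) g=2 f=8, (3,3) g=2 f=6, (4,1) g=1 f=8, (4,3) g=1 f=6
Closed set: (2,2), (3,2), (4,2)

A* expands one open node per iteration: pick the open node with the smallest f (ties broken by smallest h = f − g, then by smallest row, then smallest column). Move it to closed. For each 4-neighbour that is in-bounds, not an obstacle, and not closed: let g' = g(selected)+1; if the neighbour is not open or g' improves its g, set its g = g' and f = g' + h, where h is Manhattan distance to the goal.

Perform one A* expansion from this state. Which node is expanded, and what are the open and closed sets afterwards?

expanded=(1,2); open=[(0,2) g=4 f=6, (1,3) g=4 f=6, (2,1) g=3 f=8, (2,3) g=3 f=6, (3,1) g=2 f=8, (3,3) g=2 f=6, (4,1) g=1 f=8, (4,3) g=1 f=6]; closed=[(1,2), (2,2), (3,2), (4,2)]

step 1: expand (1,2) (f=6, h=3) → closed; open now [(0,2) g=4 f=6, (1,3) g=4 f=6, (2,1) g=3 f=8, (2,3) g=3 f=6, (3,1) g=2 f=8, (3,3) g=2 f=6, (4,1) g=1 f=8, (4,3) g=1 f=6]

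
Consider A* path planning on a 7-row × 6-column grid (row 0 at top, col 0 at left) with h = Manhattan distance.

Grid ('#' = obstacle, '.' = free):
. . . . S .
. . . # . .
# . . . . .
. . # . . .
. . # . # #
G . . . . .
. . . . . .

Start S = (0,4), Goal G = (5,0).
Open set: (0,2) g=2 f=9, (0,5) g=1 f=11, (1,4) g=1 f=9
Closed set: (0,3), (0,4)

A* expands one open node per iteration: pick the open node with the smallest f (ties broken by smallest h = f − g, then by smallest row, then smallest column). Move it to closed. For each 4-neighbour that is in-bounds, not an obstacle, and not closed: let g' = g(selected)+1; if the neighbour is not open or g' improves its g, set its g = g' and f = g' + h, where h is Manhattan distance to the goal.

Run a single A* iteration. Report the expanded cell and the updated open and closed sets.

expanded=(0,2); open=[(0,1) g=3 f=9, (0,5) g=1 f=11, (1,2) g=3 f=9, (1,4) g=1 f=9]; closed=[(0,2), (0,3), (0,4)]

step 1: expand (0,2) (f=9, h=7) → closed; open now [(0,1) g=3 f=9, (0,5) g=1 f=11, (1,2) g=3 f=9, (1,4) g=1 f=9]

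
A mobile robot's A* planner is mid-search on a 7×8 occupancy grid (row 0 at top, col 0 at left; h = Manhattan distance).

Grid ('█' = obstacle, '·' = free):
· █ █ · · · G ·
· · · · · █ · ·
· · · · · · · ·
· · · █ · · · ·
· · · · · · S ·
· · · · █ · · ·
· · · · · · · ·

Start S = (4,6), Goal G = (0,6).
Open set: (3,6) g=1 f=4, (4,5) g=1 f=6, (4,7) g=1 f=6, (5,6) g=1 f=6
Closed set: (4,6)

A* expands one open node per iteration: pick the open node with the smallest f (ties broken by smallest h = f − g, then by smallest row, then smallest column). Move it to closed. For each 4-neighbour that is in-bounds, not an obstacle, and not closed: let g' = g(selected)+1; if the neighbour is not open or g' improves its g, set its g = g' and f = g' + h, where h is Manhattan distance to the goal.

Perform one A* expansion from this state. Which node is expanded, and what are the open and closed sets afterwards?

step 1: expand (3,6) (f=4, h=3) → closed; open now [(2,6) g=2 f=4, (3,5) g=2 f=6, (3,7) g=2 f=6, (4,5) g=1 f=6, (4,7) g=1 f=6, (5,6) g=1 f=6]

expanded=(3,6); open=[(2,6) g=2 f=4, (3,5) g=2 f=6, (3,7) g=2 f=6, (4,5) g=1 f=6, (4,7) g=1 f=6, (5,6) g=1 f=6]; closed=[(3,6), (4,6)]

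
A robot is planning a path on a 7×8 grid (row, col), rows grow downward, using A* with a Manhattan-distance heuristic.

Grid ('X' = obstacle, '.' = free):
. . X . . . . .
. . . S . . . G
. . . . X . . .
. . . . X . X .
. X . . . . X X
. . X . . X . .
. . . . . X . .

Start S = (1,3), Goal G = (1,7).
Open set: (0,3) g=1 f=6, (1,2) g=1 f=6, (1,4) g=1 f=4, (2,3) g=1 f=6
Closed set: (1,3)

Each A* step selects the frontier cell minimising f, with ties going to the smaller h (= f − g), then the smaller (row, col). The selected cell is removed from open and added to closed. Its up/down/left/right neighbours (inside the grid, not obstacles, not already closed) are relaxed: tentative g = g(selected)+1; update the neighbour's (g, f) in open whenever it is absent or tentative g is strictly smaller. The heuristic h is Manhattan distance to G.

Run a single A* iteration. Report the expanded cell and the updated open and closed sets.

step 1: expand (1,4) (f=4, h=3) → closed; open now [(0,3) g=1 f=6, (0,4) g=2 f=6, (1,2) g=1 f=6, (1,5) g=2 f=4, (2,3) g=1 f=6]

expanded=(1,4); open=[(0,3) g=1 f=6, (0,4) g=2 f=6, (1,2) g=1 f=6, (1,5) g=2 f=4, (2,3) g=1 f=6]; closed=[(1,3), (1,4)]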